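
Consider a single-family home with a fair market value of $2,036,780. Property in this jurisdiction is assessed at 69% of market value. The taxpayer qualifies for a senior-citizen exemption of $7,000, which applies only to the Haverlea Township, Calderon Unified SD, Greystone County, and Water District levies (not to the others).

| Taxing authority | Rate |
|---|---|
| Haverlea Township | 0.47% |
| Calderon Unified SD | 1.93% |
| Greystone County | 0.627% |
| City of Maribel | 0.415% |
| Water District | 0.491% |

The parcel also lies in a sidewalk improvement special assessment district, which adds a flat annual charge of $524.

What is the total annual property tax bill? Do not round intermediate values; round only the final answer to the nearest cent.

$55,551.26

Assessed value = $2,036,780 × 0.69 = $1,405,378.2
Haverlea Township: ($1,405,378.2 − $7,000) × 0.0047 = $1,398,378.2 × 0.0047 = $6,572.37754
Calderon Unified SD: ($1,405,378.2 − $7,000) × 0.0193 = $1,398,378.2 × 0.0193 = $26,988.69926
Greystone County: ($1,405,378.2 − $7,000) × 0.00627 = $1,398,378.2 × 0.00627 = $8,767.831314
City of Maribel: $1,405,378.2 × 0.00415 = $5,832.31953
Water District: ($1,405,378.2 − $7,000) × 0.00491 = $1,398,378.2 × 0.00491 = $6,866.036962
Levies subtotal = $55,027.264606
Total = $55,027.264606 + $524 = $55,551.264606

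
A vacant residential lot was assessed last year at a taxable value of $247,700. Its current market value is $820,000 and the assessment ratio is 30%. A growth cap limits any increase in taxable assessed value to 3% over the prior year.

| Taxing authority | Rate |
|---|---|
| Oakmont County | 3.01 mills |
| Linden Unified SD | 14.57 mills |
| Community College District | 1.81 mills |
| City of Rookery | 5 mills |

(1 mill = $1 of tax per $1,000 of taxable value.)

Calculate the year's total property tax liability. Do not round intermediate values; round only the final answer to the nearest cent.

Uncapped assessed value = $820,000 × 0.3 = $246,000
Cap limit = $247,700 × 1.03 = $255,131
Taxable assessed value = min($246,000, $255,131) = $246,000 (cap does not bind)
Oakmont County: $246,000 × 0.00301 = $740.46
Linden Unified SD: $246,000 × 0.01457 = $3,584.22
Community College District: $246,000 × 0.00181 = $445.26
City of Rookery: $246,000 × 0.005 = $1,230
Total = $5,999.94

$5,999.94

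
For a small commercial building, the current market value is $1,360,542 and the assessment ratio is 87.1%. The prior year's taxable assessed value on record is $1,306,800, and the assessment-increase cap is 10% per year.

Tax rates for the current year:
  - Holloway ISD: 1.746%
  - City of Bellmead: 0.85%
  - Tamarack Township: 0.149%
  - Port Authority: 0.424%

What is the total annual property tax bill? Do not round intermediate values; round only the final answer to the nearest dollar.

$37,554

Uncapped assessed value = $1,360,542 × 0.871 = $1,185,032.082
Cap limit = $1,306,800 × 1.1 = $1,437,480
Taxable assessed value = min($1,185,032.082, $1,437,480) = $1,185,032.082 (cap does not bind)
Holloway ISD: $1,185,032.082 × 0.01746 = $20,690.66015172
City of Bellmead: $1,185,032.082 × 0.0085 = $10,072.772697
Tamarack Township: $1,185,032.082 × 0.00149 = $1,765.69780218
Port Authority: $1,185,032.082 × 0.00424 = $5,024.53602768
Total = $37,553.66667858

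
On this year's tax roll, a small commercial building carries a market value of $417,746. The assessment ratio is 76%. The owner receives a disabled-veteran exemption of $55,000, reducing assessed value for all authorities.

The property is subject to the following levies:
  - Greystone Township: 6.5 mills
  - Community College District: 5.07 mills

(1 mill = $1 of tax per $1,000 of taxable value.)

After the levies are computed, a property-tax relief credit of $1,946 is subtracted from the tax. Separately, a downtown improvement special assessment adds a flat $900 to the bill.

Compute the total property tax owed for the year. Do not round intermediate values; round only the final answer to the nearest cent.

Assessed value = $417,746 × 0.76 = $317,486.96
Taxable value = $317,486.96 − $55,000 = $262,486.96
Greystone Township: $262,486.96 × 0.0065 = $1,706.16524
Community College District: $262,486.96 × 0.00507 = $1,330.8088872
Levies subtotal = $3,036.9741272
After credit = $3,036.9741272 − $1,946 = $1,090.9741272
Total = $1,090.9741272 + $900 = $1,990.9741272

$1,990.97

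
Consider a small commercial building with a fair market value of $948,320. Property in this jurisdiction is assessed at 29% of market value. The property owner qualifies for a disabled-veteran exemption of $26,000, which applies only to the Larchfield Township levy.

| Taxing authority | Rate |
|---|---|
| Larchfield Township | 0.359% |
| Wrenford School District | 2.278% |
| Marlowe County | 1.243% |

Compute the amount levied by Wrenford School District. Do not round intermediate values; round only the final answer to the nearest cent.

Assessed value = $948,320 × 0.29 = $275,012.8
Wrenford School District taxable value = $275,012.8 (exemption does not apply)
Wrenford School District levy = $275,012.8 × 0.02278 = $6,264.791584

$6,264.79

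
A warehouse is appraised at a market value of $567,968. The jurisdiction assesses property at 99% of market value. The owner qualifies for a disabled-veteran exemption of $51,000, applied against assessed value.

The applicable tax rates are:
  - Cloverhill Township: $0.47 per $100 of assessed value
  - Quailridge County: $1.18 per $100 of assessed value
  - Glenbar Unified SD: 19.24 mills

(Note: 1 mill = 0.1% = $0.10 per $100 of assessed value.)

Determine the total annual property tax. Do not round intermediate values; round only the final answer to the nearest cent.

$18,273.44

Assessed value = $567,968 × 0.99 = $562,288.32
Taxable value = $562,288.32 − $51,000 = $511,288.32
Cloverhill Township: $511,288.32 × 0.0047 = $2,403.055104
Quailridge County: $511,288.32 × 0.0118 = $6,033.202176
Glenbar Unified SD: $511,288.32 × 0.01924 = $9,837.1872768
Total = $18,273.4445568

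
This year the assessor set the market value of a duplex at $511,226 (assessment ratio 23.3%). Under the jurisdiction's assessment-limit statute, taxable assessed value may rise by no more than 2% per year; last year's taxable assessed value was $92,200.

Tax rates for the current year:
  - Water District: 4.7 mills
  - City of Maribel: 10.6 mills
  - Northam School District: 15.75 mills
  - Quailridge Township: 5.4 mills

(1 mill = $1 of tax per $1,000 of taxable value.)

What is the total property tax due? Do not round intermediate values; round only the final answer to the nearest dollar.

Uncapped assessed value = $511,226 × 0.233 = $119,115.658
Cap limit = $92,200 × 1.02 = $94,044
Taxable assessed value = min($119,115.658, $94,044) = $94,044 (cap binds)
Water District: $94,044 × 0.0047 = $442.0068
City of Maribel: $94,044 × 0.0106 = $996.8664
Northam School District: $94,044 × 0.01575 = $1,481.193
Quailridge Township: $94,044 × 0.0054 = $507.8376
Total = $3,427.9038

$3,428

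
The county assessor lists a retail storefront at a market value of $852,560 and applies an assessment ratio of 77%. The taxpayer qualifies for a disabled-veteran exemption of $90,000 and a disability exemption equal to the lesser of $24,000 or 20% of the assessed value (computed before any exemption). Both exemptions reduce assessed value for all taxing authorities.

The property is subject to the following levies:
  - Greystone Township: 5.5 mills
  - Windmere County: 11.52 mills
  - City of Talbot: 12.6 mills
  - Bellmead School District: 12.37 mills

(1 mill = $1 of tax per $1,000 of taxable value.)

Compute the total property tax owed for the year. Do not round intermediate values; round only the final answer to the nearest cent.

Assessed value = $852,560 × 0.77 = $656,471.2
Disability exemption = min($24,000, 20% × $656,471.2) = min($24,000, $131,294.24) = $24,000 (dollar cap binds)
Taxable value = $656,471.2 − $90,000 − $24,000 = $542,471.2
Greystone Township: $542,471.2 × 0.0055 = $2,983.5916
Windmere County: $542,471.2 × 0.01152 = $6,249.268224
City of Talbot: $542,471.2 × 0.0126 = $6,835.13712
Bellmead School District: $542,471.2 × 0.01237 = $6,710.368744
Total = $22,778.365688

$22,778.37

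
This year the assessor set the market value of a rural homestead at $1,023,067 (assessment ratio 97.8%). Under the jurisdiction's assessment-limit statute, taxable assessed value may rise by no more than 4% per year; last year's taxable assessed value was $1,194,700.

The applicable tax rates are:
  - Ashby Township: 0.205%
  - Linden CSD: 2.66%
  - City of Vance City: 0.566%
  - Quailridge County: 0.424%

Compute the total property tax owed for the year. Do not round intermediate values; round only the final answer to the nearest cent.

$38,571.57

Uncapped assessed value = $1,023,067 × 0.978 = $1,000,559.526
Cap limit = $1,194,700 × 1.04 = $1,242,488
Taxable assessed value = min($1,000,559.526, $1,242,488) = $1,000,559.526 (cap does not bind)
Ashby Township: $1,000,559.526 × 0.00205 = $2,051.1470283
Linden CSD: $1,000,559.526 × 0.0266 = $26,614.8833916
City of Vance City: $1,000,559.526 × 0.00566 = $5,663.16691716
Quailridge County: $1,000,559.526 × 0.00424 = $4,242.37239024
Total = $38,571.5697273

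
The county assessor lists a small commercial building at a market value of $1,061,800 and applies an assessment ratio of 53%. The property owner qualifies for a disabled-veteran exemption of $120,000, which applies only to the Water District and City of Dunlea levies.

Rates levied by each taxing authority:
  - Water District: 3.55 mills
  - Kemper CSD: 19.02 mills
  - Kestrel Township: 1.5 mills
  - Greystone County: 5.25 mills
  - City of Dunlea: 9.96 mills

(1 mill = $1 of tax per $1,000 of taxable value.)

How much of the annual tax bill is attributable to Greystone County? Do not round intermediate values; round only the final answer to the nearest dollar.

Assessed value = $1,061,800 × 0.53 = $562,754
Greystone County taxable value = $562,754 (exemption does not apply)
Greystone County levy = $562,754 × 0.00525 = $2,954.4585

$2,954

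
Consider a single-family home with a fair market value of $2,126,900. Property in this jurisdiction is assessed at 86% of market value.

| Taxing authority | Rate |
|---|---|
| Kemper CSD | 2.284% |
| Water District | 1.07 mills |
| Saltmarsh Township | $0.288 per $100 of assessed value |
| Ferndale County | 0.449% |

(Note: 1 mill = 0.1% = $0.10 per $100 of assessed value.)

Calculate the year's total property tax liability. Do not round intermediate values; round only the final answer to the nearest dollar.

$57,215

Assessed value = $2,126,900 × 0.86 = $1,829,134
Kemper CSD: $1,829,134 × 0.02284 = $41,777.42056
Water District: $1,829,134 × 0.00107 = $1,957.17338
Saltmarsh Township: $1,829,134 × 0.00288 = $5,267.90592
Ferndale County: $1,829,134 × 0.00449 = $8,212.81166
Total = $57,215.31152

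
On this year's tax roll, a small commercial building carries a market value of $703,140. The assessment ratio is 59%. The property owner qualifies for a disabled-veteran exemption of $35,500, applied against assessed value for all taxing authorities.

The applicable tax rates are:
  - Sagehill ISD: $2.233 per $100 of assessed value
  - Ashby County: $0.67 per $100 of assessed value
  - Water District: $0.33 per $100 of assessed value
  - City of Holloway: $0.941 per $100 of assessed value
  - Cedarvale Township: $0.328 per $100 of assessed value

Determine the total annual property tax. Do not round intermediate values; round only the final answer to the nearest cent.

$17,078.45

Assessed value = $703,140 × 0.59 = $414,852.6
Taxable value = $414,852.6 − $35,500 = $379,352.6
Sagehill ISD: $379,352.6 × 0.02233 = $8,470.943558
Ashby County: $379,352.6 × 0.0067 = $2,541.66242
Water District: $379,352.6 × 0.0033 = $1,251.86358
City of Holloway: $379,352.6 × 0.00941 = $3,569.707966
Cedarvale Township: $379,352.6 × 0.00328 = $1,244.276528
Total = $8,470.943558 + $2,541.66242 + $1,251.86358 + $3,569.707966 + $1,244.276528 = $17,078.454052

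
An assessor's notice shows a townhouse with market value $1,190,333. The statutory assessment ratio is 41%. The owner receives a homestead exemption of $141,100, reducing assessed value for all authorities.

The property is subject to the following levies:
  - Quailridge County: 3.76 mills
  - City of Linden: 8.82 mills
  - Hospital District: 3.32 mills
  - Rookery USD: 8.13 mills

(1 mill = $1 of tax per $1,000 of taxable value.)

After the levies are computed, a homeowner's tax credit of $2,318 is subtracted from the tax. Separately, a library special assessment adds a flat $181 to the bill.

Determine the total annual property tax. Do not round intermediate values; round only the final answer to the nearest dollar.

Assessed value = $1,190,333 × 0.41 = $488,036.53
Taxable value = $488,036.53 − $141,100 = $346,936.53
Quailridge County: $346,936.53 × 0.00376 = $1,304.4813528
City of Linden: $346,936.53 × 0.00882 = $3,059.9801946
Hospital District: $346,936.53 × 0.00332 = $1,151.8292796
Rookery USD: $346,936.53 × 0.00813 = $2,820.5939889
Levies subtotal = $8,336.8848159
After credit = $8,336.8848159 − $2,318 = $6,018.8848159
Total = $6,018.8848159 + $181 = $6,199.8848159

$6,200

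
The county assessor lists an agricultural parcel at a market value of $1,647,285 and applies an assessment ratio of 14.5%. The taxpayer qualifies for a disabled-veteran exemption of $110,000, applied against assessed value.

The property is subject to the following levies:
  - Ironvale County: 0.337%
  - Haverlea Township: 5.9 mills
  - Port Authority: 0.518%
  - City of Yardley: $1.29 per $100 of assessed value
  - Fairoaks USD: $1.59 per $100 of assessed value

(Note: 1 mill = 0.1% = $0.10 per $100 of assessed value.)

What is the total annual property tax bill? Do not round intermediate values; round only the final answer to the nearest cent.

Assessed value = $1,647,285 × 0.145 = $238,856.325
Taxable value = $238,856.325 − $110,000 = $128,856.325
Ironvale County: $128,856.325 × 0.00337 = $434.24581525
Haverlea Township: $128,856.325 × 0.0059 = $760.2523175
Port Authority: $128,856.325 × 0.00518 = $667.4757635
City of Yardley: $128,856.325 × 0.0129 = $1,662.2465925
Fairoaks USD: $128,856.325 × 0.0159 = $2,048.8155675
Total = $5,573.03605625

$5,573.04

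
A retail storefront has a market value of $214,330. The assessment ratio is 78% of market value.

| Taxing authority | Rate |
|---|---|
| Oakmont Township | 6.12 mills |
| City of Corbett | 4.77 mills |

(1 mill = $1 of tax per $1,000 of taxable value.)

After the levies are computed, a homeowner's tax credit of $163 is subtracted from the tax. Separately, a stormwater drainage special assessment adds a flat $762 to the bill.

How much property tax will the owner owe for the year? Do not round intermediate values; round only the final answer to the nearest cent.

Assessed value = $214,330 × 0.78 = $167,177.4
Oakmont Township: $167,177.4 × 0.00612 = $1,023.125688
City of Corbett: $167,177.4 × 0.00477 = $797.436198
Levies subtotal = $1,820.561886
After credit = $1,820.561886 − $163 = $1,657.561886
Total = $1,657.561886 + $762 = $2,419.561886

$2,419.56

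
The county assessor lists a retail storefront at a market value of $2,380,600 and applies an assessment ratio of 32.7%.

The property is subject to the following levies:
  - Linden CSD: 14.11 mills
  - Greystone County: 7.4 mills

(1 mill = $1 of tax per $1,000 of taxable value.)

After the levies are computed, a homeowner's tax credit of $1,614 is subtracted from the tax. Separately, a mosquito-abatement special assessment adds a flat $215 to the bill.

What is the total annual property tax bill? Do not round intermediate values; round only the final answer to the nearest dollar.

Assessed value = $2,380,600 × 0.327 = $778,456.2
Linden CSD: $778,456.2 × 0.01411 = $10,984.016982
Greystone County: $778,456.2 × 0.0074 = $5,760.57588
Levies subtotal = $16,744.592862
After credit = $16,744.592862 − $1,614 = $15,130.592862
Total = $15,130.592862 + $215 = $15,345.592862

$15,346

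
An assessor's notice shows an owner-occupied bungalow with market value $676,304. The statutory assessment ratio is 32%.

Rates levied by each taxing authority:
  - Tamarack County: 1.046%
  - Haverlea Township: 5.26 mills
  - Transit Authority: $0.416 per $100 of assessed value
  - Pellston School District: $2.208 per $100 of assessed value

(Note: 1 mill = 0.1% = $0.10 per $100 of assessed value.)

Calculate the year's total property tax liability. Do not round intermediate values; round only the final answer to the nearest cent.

$9,080.87

Assessed value = $676,304 × 0.32 = $216,417.28
Tamarack County: $216,417.28 × 0.01046 = $2,263.7247488
Haverlea Township: $216,417.28 × 0.00526 = $1,138.3548928
Transit Authority: $216,417.28 × 0.00416 = $900.2958848
Pellston School District: $216,417.28 × 0.02208 = $4,778.4935424
Total = $9,080.8690688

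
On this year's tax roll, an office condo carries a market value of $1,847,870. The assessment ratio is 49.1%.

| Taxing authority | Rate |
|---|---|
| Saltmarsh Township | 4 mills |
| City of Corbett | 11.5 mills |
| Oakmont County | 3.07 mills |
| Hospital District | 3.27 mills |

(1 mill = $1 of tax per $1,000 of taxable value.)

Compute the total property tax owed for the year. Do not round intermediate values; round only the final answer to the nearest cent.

Assessed value = $1,847,870 × 0.491 = $907,304.17
Saltmarsh Township: $907,304.17 × 0.004 = $3,629.21668
City of Corbett: $907,304.17 × 0.0115 = $10,433.997955
Oakmont County: $907,304.17 × 0.00307 = $2,785.4238019
Hospital District: $907,304.17 × 0.00327 = $2,966.8846359
Total = $3,629.21668 + $10,433.997955 + $2,785.4238019 + $2,966.8846359 = $19,815.5230728

$19,815.52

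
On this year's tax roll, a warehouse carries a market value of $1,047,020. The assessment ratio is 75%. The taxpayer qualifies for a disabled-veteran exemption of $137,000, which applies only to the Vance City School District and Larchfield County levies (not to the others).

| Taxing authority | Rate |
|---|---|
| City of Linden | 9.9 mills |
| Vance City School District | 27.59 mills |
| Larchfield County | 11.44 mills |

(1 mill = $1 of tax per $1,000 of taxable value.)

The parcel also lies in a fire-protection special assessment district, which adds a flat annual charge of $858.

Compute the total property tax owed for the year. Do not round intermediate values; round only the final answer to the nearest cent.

$33,933.91

Assessed value = $1,047,020 × 0.75 = $785,265
City of Linden: $785,265 × 0.0099 = $7,774.1235
Vance City School District: ($785,265 − $137,000) × 0.02759 = $648,265 × 0.02759 = $17,885.63135
Larchfield County: ($785,265 − $137,000) × 0.01144 = $648,265 × 0.01144 = $7,416.1516
Levies subtotal = $33,075.90645
Total = $33,075.90645 + $858 = $33,933.90645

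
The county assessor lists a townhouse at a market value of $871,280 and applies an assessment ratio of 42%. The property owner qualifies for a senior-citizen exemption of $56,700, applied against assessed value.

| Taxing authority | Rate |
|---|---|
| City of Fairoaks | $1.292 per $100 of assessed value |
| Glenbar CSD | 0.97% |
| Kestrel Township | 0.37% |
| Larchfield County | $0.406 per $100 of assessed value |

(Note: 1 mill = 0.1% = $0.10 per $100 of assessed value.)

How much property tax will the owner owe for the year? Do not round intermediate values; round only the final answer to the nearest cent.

Assessed value = $871,280 × 0.42 = $365,937.6
Taxable value = $365,937.6 − $56,700 = $309,237.6
City of Fairoaks: $309,237.6 × 0.01292 = $3,995.349792
Glenbar CSD: $309,237.6 × 0.0097 = $2,999.60472
Kestrel Township: $309,237.6 × 0.0037 = $1,144.17912
Larchfield County: $309,237.6 × 0.00406 = $1,255.504656
Total = $9,394.638288

$9,394.64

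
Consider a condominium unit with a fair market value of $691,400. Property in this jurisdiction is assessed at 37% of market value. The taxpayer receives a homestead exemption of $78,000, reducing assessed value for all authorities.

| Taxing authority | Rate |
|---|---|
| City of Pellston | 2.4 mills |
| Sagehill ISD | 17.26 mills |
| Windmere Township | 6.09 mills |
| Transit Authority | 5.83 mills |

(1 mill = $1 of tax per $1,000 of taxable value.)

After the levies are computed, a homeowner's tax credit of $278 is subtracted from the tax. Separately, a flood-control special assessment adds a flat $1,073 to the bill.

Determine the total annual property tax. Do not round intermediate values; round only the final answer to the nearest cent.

Assessed value = $691,400 × 0.37 = $255,818
Taxable value = $255,818 − $78,000 = $177,818
City of Pellston: $177,818 × 0.0024 = $426.7632
Sagehill ISD: $177,818 × 0.01726 = $3,069.13868
Windmere Township: $177,818 × 0.00609 = $1,082.91162
Transit Authority: $177,818 × 0.00583 = $1,036.67894
Levies subtotal = $5,615.49244
After credit = $5,615.49244 − $278 = $5,337.49244
Total = $5,337.49244 + $1,073 = $6,410.49244

$6,410.49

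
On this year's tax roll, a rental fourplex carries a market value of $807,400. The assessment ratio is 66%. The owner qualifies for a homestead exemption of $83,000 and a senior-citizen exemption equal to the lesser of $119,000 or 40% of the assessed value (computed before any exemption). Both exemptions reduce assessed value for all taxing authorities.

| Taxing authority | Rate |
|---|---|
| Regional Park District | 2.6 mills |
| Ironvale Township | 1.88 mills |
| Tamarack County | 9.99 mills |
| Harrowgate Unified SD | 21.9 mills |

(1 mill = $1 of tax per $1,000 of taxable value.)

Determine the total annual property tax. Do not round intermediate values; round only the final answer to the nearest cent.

$12,034.25

Assessed value = $807,400 × 0.66 = $532,884
Senior-citizen exemption = min($119,000, 40% × $532,884) = min($119,000, $213,153.6) = $119,000 (dollar cap binds)
Taxable value = $532,884 − $83,000 − $119,000 = $330,884
Regional Park District: $330,884 × 0.0026 = $860.2984
Ironvale Township: $330,884 × 0.00188 = $622.06192
Tamarack County: $330,884 × 0.00999 = $3,305.53116
Harrowgate Unified SD: $330,884 × 0.0219 = $7,246.3596
Total = $12,034.25108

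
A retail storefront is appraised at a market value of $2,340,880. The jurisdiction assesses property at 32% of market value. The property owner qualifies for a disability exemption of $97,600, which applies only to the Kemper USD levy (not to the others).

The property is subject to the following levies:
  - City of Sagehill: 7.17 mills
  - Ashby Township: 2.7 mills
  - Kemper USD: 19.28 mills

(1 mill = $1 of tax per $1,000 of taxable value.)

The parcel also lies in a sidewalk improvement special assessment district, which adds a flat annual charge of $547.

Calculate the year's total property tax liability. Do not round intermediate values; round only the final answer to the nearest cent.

$20,501.00

Assessed value = $2,340,880 × 0.32 = $749,081.6
City of Sagehill: $749,081.6 × 0.00717 = $5,370.915072
Ashby Township: $749,081.6 × 0.0027 = $2,022.52032
Kemper USD: ($749,081.6 − $97,600) × 0.01928 = $651,481.6 × 0.01928 = $12,560.565248
Levies subtotal = $19,954.00064
Total = $19,954.00064 + $547 = $20,501.00064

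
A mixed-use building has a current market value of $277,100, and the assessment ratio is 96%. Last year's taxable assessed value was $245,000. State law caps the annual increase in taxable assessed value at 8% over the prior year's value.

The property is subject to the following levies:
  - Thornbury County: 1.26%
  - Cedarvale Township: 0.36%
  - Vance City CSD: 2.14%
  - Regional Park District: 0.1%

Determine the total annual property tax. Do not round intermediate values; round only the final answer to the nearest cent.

Uncapped assessed value = $277,100 × 0.96 = $266,016
Cap limit = $245,000 × 1.08 = $264,600
Taxable assessed value = min($266,016, $264,600) = $264,600 (cap binds)
Thornbury County: $264,600 × 0.0126 = $3,333.96
Cedarvale Township: $264,600 × 0.0036 = $952.56
Vance City CSD: $264,600 × 0.0214 = $5,662.44
Regional Park District: $264,600 × 0.001 = $264.6
Total = $10,213.56

$10,213.56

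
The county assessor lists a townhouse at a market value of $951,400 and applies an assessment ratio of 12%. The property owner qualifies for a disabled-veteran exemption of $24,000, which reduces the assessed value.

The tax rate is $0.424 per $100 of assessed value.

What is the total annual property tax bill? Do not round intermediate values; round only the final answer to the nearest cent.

$382.31

Assessed value = $951,400 × 0.12 = $114,168
Taxable value = $114,168 − $24,000 = $90,168
Tax = $90,168 × 0.00424 = $382.31232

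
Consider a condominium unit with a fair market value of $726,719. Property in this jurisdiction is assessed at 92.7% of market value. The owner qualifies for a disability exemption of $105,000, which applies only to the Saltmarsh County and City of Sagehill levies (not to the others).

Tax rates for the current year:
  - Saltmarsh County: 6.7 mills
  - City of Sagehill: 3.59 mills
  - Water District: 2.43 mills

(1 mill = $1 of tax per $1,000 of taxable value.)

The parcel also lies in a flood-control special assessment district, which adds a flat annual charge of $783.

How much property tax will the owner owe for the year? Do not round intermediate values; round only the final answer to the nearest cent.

Assessed value = $726,719 × 0.927 = $673,668.513
Saltmarsh County: ($673,668.513 − $105,000) × 0.0067 = $568,668.513 × 0.0067 = $3,810.0790371
City of Sagehill: ($673,668.513 − $105,000) × 0.00359 = $568,668.513 × 0.00359 = $2,041.51996167
Water District: $673,668.513 × 0.00243 = $1,637.01448659
Levies subtotal = $7,488.61348536
Total = $7,488.61348536 + $783 = $8,271.61348536

$8,271.61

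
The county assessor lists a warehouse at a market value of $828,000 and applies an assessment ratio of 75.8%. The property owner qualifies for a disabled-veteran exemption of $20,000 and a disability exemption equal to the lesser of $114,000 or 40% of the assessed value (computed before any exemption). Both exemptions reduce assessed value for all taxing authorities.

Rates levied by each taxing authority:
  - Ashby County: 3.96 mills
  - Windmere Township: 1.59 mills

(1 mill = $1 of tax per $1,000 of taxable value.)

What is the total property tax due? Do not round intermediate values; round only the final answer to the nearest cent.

$2,739.61

Assessed value = $828,000 × 0.758 = $627,624
Disability exemption = min($114,000, 40% × $627,624) = min($114,000, $251,049.6) = $114,000 (dollar cap binds)
Taxable value = $627,624 − $20,000 − $114,000 = $493,624
Ashby County: $493,624 × 0.00396 = $1,954.75104
Windmere Township: $493,624 × 0.00159 = $784.86216
Total = $2,739.6132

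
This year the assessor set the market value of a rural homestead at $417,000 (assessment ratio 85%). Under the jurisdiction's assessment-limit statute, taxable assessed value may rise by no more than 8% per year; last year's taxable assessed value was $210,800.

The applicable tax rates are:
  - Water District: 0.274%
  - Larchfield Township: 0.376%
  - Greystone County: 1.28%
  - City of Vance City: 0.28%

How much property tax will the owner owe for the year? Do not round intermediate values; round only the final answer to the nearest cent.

$5,031.37

Uncapped assessed value = $417,000 × 0.85 = $354,450
Cap limit = $210,800 × 1.08 = $227,664
Taxable assessed value = min($354,450, $227,664) = $227,664 (cap binds)
Water District: $227,664 × 0.00274 = $623.79936
Larchfield Township: $227,664 × 0.00376 = $856.01664
Greystone County: $227,664 × 0.0128 = $2,914.0992
City of Vance City: $227,664 × 0.0028 = $637.4592
Total = $5,031.3744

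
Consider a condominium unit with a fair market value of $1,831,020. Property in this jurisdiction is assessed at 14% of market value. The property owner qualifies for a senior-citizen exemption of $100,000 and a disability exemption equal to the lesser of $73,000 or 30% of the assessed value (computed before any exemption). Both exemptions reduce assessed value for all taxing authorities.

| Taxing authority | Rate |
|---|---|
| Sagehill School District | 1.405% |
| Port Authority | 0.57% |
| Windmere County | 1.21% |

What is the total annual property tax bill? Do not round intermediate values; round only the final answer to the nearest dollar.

Assessed value = $1,831,020 × 0.14 = $256,342.8
Disability exemption = min($73,000, 30% × $256,342.8) = min($73,000, $76,902.84) = $73,000 (dollar cap binds)
Taxable value = $256,342.8 − $100,000 − $73,000 = $83,342.8
Sagehill School District: $83,342.8 × 0.01405 = $1,170.96634
Port Authority: $83,342.8 × 0.0057 = $475.05396
Windmere County: $83,342.8 × 0.0121 = $1,008.44788
Total = $2,654.46818

$2,654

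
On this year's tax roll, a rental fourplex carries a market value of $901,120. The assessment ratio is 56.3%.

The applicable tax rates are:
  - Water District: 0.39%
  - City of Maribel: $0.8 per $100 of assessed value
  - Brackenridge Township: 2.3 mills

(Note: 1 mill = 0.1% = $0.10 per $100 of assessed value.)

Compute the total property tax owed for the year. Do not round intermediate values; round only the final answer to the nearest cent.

$7,204.09

Assessed value = $901,120 × 0.563 = $507,330.56
Water District: $507,330.56 × 0.0039 = $1,978.589184
City of Maribel: $507,330.56 × 0.008 = $4,058.64448
Brackenridge Township: $507,330.56 × 0.0023 = $1,166.860288
Total = $7,204.093952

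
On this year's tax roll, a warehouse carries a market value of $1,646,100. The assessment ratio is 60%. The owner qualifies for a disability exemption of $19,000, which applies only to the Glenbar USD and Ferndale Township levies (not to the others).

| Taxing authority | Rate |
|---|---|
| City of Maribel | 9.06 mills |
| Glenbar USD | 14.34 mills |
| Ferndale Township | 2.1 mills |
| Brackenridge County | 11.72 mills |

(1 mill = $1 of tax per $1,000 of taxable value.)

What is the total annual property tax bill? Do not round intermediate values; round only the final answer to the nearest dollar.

Assessed value = $1,646,100 × 0.6 = $987,660
City of Maribel: $987,660 × 0.00906 = $8,948.1996
Glenbar USD: ($987,660 − $19,000) × 0.01434 = $968,660 × 0.01434 = $13,890.5844
Ferndale Township: ($987,660 − $19,000) × 0.0021 = $968,660 × 0.0021 = $2,034.186
Brackenridge County: $987,660 × 0.01172 = $11,575.3752
Total = $36,448.3452

$36,448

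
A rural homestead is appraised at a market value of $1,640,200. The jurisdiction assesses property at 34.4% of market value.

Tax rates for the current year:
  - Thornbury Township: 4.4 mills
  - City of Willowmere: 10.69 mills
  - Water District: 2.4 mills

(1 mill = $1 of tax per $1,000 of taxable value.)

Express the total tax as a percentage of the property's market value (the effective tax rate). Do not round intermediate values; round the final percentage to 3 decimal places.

Assessed value = $1,640,200 × 0.344 = $564,228.8
Thornbury Township: $564,228.8 × 0.0044 = $2,482.60672
City of Willowmere: $564,228.8 × 0.01069 = $6,031.605872
Water District: $564,228.8 × 0.0024 = $1,354.14912
Total tax = $9,868.361712
Effective rate = $9,868.361712 ÷ $1,640,200 = 0.602% of market value

0.602%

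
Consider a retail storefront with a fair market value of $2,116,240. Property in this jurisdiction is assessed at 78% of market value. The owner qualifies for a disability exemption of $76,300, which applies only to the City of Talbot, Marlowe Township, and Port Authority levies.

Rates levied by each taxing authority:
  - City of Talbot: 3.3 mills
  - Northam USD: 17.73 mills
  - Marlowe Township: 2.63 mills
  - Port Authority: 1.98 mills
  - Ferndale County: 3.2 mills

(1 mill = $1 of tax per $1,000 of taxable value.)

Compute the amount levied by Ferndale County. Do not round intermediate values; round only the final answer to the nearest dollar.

$5,282

Assessed value = $2,116,240 × 0.78 = $1,650,667.2
Ferndale County taxable value = $1,650,667.2 (exemption does not apply)
Ferndale County levy = $1,650,667.2 × 0.0032 = $5,282.13504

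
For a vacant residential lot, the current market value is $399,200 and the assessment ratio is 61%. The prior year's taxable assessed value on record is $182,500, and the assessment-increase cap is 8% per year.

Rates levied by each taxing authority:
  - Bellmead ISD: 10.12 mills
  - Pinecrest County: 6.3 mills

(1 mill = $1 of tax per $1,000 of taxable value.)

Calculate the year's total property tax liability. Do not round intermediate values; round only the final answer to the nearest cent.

$3,236.38

Uncapped assessed value = $399,200 × 0.61 = $243,512
Cap limit = $182,500 × 1.08 = $197,100
Taxable assessed value = min($243,512, $197,100) = $197,100 (cap binds)
Bellmead ISD: $197,100 × 0.01012 = $1,994.652
Pinecrest County: $197,100 × 0.0063 = $1,241.73
Total = $3,236.382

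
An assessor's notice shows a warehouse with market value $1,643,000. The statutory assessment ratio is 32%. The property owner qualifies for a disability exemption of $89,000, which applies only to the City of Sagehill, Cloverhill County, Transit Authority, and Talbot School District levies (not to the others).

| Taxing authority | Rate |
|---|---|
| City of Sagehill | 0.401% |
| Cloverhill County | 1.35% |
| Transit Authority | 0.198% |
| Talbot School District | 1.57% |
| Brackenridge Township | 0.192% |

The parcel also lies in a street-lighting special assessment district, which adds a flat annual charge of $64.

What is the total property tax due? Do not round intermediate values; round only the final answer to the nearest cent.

Assessed value = $1,643,000 × 0.32 = $525,760
City of Sagehill: ($525,760 − $89,000) × 0.00401 = $436,760 × 0.00401 = $1,751.4076
Cloverhill County: ($525,760 − $89,000) × 0.0135 = $436,760 × 0.0135 = $5,896.26
Transit Authority: ($525,760 − $89,000) × 0.00198 = $436,760 × 0.00198 = $864.7848
Talbot School District: ($525,760 − $89,000) × 0.0157 = $436,760 × 0.0157 = $6,857.132
Brackenridge Township: $525,760 × 0.00192 = $1,009.4592
Levies subtotal = $16,379.0436
Total = $16,379.0436 + $64 = $16,443.0436

$16,443.04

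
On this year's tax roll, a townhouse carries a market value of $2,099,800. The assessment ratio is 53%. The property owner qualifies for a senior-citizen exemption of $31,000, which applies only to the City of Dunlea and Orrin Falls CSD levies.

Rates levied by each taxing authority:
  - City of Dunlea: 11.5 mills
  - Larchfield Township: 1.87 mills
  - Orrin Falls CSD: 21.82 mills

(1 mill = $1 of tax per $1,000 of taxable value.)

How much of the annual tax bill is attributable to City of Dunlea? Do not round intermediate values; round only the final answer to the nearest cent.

Assessed value = $2,099,800 × 0.53 = $1,112,894
City of Dunlea taxable value = $1,112,894 − $31,000 = $1,081,894
City of Dunlea levy = $1,081,894 × 0.0115 = $12,441.781

$12,441.78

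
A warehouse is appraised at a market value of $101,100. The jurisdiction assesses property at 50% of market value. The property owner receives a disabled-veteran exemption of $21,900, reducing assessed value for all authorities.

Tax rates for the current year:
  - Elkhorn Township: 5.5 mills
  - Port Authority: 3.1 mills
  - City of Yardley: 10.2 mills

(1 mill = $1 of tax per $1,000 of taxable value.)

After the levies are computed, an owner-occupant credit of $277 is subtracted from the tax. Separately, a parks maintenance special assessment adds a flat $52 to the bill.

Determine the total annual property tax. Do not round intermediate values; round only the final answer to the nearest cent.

$313.62

Assessed value = $101,100 × 0.5 = $50,550
Taxable value = $50,550 − $21,900 = $28,650
Elkhorn Township: $28,650 × 0.0055 = $157.575
Port Authority: $28,650 × 0.0031 = $88.815
City of Yardley: $28,650 × 0.0102 = $292.23
Levies subtotal = $538.62
After credit = $538.62 − $277 = $261.62
Total = $261.62 + $52 = $313.62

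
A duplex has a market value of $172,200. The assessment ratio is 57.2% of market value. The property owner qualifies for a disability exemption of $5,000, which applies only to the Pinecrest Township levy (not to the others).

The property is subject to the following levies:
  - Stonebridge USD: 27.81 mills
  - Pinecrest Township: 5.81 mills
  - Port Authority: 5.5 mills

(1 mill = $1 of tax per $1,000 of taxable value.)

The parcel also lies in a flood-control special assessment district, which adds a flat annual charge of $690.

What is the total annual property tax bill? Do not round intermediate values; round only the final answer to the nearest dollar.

Assessed value = $172,200 × 0.572 = $98,498.4
Stonebridge USD: $98,498.4 × 0.02781 = $2,739.240504
Pinecrest Township: ($98,498.4 − $5,000) × 0.00581 = $93,498.4 × 0.00581 = $543.225704
Port Authority: $98,498.4 × 0.0055 = $541.7412
Levies subtotal = $3,824.207408
Total = $3,824.207408 + $690 = $4,514.207408

$4,514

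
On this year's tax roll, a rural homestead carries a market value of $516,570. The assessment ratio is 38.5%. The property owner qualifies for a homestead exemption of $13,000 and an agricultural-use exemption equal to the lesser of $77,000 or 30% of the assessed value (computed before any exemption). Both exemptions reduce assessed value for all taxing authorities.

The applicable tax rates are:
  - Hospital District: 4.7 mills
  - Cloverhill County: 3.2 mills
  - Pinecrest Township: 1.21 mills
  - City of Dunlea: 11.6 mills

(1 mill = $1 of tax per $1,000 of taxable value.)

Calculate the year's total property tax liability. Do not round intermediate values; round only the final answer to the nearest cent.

Assessed value = $516,570 × 0.385 = $198,879.45
Agricultural-use exemption = min($77,000, 30% × $198,879.45) = min($77,000, $59,663.835) = $59,663.835 (percentage binds)
Taxable value = $198,879.45 − $13,000 − $59,663.835 = $126,215.615
Hospital District: $126,215.615 × 0.0047 = $593.2133905
Cloverhill County: $126,215.615 × 0.0032 = $403.889968
Pinecrest Township: $126,215.615 × 0.00121 = $152.72089415
City of Dunlea: $126,215.615 × 0.0116 = $1,464.101134
Total = $2,613.92538665

$2,613.93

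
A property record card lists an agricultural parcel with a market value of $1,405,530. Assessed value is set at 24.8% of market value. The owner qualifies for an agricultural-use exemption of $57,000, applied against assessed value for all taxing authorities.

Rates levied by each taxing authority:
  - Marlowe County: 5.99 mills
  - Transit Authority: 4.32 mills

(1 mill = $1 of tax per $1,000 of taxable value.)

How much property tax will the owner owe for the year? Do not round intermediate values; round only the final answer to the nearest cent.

$3,006.10

Assessed value = $1,405,530 × 0.248 = $348,571.44
Taxable value = $348,571.44 − $57,000 = $291,571.44
Marlowe County: $291,571.44 × 0.00599 = $1,746.5129256
Transit Authority: $291,571.44 × 0.00432 = $1,259.5886208
Total = $1,746.5129256 + $1,259.5886208 = $3,006.1015464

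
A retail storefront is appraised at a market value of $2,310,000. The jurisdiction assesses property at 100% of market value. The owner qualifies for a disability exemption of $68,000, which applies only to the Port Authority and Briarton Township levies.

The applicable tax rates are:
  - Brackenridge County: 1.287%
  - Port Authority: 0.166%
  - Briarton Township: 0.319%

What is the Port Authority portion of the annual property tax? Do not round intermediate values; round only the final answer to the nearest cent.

Assessed value = $2,310,000 × 1 = $2,310,000
Port Authority taxable value = $2,310,000 − $68,000 = $2,242,000
Port Authority levy = $2,242,000 × 0.00166 = $3,721.72

$3,721.72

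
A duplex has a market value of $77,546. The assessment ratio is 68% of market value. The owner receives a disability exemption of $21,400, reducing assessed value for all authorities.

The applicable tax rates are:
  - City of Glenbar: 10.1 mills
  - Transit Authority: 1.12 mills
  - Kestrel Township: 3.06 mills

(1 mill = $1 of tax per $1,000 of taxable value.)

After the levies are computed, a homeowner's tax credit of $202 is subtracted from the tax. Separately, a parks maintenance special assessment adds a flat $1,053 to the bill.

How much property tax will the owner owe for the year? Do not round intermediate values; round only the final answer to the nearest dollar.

Assessed value = $77,546 × 0.68 = $52,731.28
Taxable value = $52,731.28 − $21,400 = $31,331.28
City of Glenbar: $31,331.28 × 0.0101 = $316.445928
Transit Authority: $31,331.28 × 0.00112 = $35.0910336
Kestrel Township: $31,331.28 × 0.00306 = $95.8737168
Levies subtotal = $447.4106784
After credit = $447.4106784 − $202 = $245.4106784
Total = $245.4106784 + $1,053 = $1,298.4106784

$1,298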